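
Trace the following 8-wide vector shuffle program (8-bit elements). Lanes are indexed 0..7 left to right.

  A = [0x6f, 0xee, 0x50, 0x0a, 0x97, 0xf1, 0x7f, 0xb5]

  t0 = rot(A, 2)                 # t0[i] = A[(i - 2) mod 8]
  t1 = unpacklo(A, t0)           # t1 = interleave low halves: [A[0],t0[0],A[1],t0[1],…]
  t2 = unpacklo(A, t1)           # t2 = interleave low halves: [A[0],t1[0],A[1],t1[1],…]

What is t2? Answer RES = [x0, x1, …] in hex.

→ t0 |7f|b5|6f|ee|50|0a|97|f1|
→ t1 |6f|7f|ee|b5|50|6f|0a|ee|
→ t2 |6f|6f|ee|7f|50|ee|0a|b5|

RES = [ 0x6f  0x6f  0xee  0x7f  0x50  0xee  0x0a  0xb5 ]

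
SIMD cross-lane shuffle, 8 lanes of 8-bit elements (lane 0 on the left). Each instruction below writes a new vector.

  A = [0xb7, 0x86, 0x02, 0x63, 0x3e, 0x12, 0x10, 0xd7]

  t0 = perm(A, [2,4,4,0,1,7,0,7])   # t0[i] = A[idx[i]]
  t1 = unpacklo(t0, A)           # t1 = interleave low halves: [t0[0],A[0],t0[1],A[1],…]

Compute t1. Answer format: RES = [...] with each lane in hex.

t0 = [0x02, 0x3e, 0x3e, 0xb7, 0x86, 0xd7, 0xb7, 0xd7]
t1 = [0x02, 0xb7, 0x3e, 0x86, 0x3e, 0x02, 0xb7, 0x63]

RES = [0x02, 0xb7, 0x3e, 0x86, 0x3e, 0x02, 0xb7, 0x63]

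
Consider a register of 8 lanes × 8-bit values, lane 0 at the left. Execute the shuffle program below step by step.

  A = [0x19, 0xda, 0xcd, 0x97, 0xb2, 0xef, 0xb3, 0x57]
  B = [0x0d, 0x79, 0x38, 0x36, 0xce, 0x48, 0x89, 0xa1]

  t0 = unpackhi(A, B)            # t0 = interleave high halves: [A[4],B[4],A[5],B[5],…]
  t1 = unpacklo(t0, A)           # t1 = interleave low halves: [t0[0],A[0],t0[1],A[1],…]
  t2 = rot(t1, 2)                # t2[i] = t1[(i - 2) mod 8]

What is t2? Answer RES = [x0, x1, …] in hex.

RES = [0x48, 0x97, 0xb2, 0x19, 0xce, 0xda, 0xef, 0xcd]

  t0: b2 ce ef 48 b3 89 57 a1
  t1: b2 19 ce da ef cd 48 97
  t2: 48 97 b2 19 ce da ef cd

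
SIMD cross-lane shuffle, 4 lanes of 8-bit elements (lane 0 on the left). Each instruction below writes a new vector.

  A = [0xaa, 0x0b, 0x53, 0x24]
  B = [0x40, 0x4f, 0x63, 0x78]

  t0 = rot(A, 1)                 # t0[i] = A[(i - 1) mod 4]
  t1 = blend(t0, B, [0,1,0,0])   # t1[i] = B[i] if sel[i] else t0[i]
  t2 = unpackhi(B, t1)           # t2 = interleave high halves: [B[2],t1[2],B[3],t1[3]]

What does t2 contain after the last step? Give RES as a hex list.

RES = [0x63, 0x0b, 0x78, 0x53]

t0 = [0x24, 0xaa, 0x0b, 0x53]
t1 = [0x24, 0x4f, 0x0b, 0x53]
t2 = [0x63, 0x0b, 0x78, 0x53]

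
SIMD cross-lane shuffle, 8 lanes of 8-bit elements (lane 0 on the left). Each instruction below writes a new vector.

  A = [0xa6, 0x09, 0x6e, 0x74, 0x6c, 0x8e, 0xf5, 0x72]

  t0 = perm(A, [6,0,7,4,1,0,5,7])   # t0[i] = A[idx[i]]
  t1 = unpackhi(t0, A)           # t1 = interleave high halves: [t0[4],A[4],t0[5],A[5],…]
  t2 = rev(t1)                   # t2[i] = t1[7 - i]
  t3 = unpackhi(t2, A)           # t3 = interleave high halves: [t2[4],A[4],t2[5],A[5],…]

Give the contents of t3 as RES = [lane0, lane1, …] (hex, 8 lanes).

t0 = [0xf5, 0xa6, 0x72, 0x6c, 0x09, 0xa6, 0x8e, 0x72]
t1 = [0x09, 0x6c, 0xa6, 0x8e, 0x8e, 0xf5, 0x72, 0x72]
t2 = [0x72, 0x72, 0xf5, 0x8e, 0x8e, 0xa6, 0x6c, 0x09]
t3 = [0x8e, 0x6c, 0xa6, 0x8e, 0x6c, 0xf5, 0x09, 0x72]

RES = [0x8e, 0x6c, 0xa6, 0x8e, 0x6c, 0xf5, 0x09, 0x72]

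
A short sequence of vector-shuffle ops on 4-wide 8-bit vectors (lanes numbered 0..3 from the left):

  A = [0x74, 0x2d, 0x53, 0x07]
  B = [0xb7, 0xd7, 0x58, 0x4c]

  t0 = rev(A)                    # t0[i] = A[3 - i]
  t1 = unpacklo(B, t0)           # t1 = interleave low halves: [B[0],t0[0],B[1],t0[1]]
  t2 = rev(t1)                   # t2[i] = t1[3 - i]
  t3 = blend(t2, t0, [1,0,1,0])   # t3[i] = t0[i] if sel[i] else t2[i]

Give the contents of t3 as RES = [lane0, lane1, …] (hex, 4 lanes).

RES = [ 0x07  0xd7  0x2d  0xb7 ]

→ t0 |07|53|2d|74|
→ t1 |b7|07|d7|53|
→ t2 |53|d7|07|b7|
→ t3 |07|d7|2d|b7|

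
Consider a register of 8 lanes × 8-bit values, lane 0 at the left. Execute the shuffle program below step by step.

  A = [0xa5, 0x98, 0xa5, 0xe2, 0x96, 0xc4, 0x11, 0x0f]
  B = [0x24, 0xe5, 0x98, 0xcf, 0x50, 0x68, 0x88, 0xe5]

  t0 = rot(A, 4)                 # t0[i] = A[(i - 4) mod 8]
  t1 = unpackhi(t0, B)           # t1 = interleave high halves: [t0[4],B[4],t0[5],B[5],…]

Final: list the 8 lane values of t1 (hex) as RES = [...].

  t0: 96 c4 11 0f a5 98 a5 e2
  t1: a5 50 98 68 a5 88 e2 e5

RES = [ 0xa5  0x50  0x98  0x68  0xa5  0x88  0xe2  0xe5 ]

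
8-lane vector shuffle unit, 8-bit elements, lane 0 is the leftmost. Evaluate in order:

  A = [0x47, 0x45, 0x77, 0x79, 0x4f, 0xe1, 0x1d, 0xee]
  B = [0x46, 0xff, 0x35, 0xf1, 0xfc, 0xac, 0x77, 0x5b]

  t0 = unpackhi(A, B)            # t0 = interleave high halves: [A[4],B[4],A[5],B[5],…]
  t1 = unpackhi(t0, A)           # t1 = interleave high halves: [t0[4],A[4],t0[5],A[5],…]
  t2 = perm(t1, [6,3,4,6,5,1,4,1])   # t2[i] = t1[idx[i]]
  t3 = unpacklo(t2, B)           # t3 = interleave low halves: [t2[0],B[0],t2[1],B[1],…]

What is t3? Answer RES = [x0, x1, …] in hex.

  t0: 4f fc e1 ac 1d 77 ee 5b
  t1: 1d 4f 77 e1 ee 1d 5b ee
  t2: 5b e1 ee 5b 1d 4f ee 4f
  t3: 5b 46 e1 ff ee 35 5b f1

RES = [0x5b, 0x46, 0xe1, 0xff, 0xee, 0x35, 0x5b, 0xf1]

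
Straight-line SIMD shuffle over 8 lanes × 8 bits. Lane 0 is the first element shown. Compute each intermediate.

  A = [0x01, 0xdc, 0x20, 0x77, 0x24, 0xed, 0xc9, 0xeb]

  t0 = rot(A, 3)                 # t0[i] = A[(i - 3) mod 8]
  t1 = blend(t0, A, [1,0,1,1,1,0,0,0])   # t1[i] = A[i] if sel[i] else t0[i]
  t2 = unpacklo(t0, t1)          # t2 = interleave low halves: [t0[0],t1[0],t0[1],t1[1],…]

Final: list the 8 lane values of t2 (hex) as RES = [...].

RES = [ 0xed  0x01  0xc9  0xc9  0xeb  0x20  0x01  0x77 ]

→ t0 |ed|c9|eb|01|dc|20|77|24|
→ t1 |01|c9|20|77|24|20|77|24|
→ t2 |ed|01|c9|c9|eb|20|01|77|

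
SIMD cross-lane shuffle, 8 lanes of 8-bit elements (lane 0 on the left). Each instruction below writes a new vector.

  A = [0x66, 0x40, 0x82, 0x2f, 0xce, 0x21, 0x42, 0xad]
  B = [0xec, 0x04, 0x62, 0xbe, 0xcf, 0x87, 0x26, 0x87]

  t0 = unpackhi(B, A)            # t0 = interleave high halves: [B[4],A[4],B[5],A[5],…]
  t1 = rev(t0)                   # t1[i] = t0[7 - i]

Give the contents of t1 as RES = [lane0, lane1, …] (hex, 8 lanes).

RES = [ 0xad  0x87  0x42  0x26  0x21  0x87  0xce  0xcf ]

  t0: cf ce 87 21 26 42 87 ad
  t1: ad 87 42 26 21 87 ce cf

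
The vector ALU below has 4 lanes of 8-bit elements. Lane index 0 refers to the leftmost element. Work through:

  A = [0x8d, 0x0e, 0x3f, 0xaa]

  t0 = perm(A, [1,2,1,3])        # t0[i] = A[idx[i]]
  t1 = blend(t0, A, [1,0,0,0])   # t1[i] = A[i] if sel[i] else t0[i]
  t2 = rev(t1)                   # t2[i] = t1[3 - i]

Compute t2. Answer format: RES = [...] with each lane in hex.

RES = [0xaa, 0x0e, 0x3f, 0x8d]

→ t0 |0e|3f|0e|aa|
→ t1 |8d|3f|0e|aa|
→ t2 |aa|0e|3f|8d|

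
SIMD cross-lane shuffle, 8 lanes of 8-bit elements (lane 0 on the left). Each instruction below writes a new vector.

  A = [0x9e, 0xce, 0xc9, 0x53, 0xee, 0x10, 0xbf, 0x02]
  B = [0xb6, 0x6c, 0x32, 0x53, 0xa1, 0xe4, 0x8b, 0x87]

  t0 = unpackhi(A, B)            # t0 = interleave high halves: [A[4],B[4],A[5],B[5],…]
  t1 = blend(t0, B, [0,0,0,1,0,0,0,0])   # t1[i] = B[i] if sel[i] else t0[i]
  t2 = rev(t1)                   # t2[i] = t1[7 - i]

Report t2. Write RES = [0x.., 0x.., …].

t0 = [0xee, 0xa1, 0x10, 0xe4, 0xbf, 0x8b, 0x02, 0x87]
t1 = [0xee, 0xa1, 0x10, 0x53, 0xbf, 0x8b, 0x02, 0x87]
t2 = [0x87, 0x02, 0x8b, 0xbf, 0x53, 0x10, 0xa1, 0xee]

RES = [0x87, 0x02, 0x8b, 0xbf, 0x53, 0x10, 0xa1, 0xee]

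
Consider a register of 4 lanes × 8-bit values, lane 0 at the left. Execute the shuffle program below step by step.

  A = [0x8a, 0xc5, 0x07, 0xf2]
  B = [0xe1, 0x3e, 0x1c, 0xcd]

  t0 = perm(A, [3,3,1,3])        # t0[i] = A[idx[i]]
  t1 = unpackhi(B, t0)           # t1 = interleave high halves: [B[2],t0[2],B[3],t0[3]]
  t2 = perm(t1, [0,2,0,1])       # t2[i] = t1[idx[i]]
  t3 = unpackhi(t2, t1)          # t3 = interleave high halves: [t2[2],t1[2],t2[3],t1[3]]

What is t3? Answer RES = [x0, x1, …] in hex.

→ t0 |f2|f2|c5|f2|
→ t1 |1c|c5|cd|f2|
→ t2 |1c|cd|1c|c5|
→ t3 |1c|cd|c5|f2|

RES = [ 0x1c  0xcd  0xc5  0xf2 ]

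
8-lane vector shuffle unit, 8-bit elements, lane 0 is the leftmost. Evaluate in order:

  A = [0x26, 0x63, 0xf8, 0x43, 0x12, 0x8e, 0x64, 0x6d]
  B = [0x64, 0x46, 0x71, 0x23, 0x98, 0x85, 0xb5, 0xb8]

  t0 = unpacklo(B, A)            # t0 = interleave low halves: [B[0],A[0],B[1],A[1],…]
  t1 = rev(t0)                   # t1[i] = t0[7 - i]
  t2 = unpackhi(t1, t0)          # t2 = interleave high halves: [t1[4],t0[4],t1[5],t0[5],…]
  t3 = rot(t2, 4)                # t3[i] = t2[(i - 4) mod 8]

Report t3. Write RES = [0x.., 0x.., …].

RES = [ 0x26  0x23  0x64  0x43  0x63  0x71  0x46  0xf8 ]

→ t0 |64|26|46|63|71|f8|23|43|
→ t1 |43|23|f8|71|63|46|26|64|
→ t2 |63|71|46|f8|26|23|64|43|
→ t3 |26|23|64|43|63|71|46|f8|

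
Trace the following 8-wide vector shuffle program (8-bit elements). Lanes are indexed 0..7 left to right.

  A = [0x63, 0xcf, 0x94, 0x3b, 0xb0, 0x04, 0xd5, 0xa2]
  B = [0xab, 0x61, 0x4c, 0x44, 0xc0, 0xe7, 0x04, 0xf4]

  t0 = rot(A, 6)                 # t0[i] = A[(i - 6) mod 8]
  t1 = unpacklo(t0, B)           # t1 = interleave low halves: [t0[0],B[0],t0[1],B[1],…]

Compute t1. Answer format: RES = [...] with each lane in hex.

  t0: 94 3b b0 04 d5 a2 63 cf
  t1: 94 ab 3b 61 b0 4c 04 44

RES = [ 0x94  0xab  0x3b  0x61  0xb0  0x4c  0x04  0x44 ]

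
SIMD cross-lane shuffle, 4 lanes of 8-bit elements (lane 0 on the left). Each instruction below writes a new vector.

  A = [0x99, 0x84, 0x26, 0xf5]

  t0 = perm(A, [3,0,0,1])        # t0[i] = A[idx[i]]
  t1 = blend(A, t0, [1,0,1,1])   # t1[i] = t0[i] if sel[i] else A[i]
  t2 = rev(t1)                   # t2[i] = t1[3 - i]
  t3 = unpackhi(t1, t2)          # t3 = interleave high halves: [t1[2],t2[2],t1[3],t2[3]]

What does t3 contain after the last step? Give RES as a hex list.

t0 = [0xf5, 0x99, 0x99, 0x84]
t1 = [0xf5, 0x84, 0x99, 0x84]
t2 = [0x84, 0x99, 0x84, 0xf5]
t3 = [0x99, 0x84, 0x84, 0xf5]

RES = [ 0x99  0x84  0x84  0xf5 ]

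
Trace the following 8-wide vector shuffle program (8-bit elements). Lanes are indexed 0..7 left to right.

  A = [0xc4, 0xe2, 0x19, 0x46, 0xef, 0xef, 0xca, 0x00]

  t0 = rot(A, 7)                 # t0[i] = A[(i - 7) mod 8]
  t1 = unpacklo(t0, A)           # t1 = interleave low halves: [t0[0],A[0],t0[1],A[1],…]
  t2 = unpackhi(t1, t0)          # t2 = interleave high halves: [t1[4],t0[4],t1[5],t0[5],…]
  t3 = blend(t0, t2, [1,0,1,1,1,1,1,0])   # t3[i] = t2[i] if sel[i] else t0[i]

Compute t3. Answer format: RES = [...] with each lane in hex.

RES = [ 0x46  0x19  0x19  0xca  0xef  0x00  0x46  0xc4 ]

→ t0 |e2|19|46|ef|ef|ca|00|c4|
→ t1 |e2|c4|19|e2|46|19|ef|46|
→ t2 |46|ef|19|ca|ef|00|46|c4|
→ t3 |46|19|19|ca|ef|00|46|c4|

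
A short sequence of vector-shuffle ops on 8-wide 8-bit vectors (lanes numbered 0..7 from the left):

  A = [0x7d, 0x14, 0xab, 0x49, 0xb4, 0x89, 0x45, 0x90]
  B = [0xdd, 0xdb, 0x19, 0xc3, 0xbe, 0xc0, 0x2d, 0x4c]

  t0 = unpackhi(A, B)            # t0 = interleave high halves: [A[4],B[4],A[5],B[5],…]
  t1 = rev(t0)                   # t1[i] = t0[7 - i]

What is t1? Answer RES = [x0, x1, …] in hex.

  t0: b4 be 89 c0 45 2d 90 4c
  t1: 4c 90 2d 45 c0 89 be b4

RES = [ 0x4c  0x90  0x2d  0x45  0xc0  0x89  0xbe  0xb4 ]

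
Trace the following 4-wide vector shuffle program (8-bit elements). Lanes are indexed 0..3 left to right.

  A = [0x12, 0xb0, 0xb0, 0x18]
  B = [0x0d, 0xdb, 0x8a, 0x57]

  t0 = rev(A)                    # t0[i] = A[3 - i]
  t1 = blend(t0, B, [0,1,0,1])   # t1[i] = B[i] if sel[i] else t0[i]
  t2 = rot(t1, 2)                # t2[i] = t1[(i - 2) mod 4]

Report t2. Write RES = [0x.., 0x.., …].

RES = [0xb0, 0x57, 0x18, 0xdb]

t0 = [0x18, 0xb0, 0xb0, 0x12]
t1 = [0x18, 0xdb, 0xb0, 0x57]
t2 = [0xb0, 0x57, 0x18, 0xdb]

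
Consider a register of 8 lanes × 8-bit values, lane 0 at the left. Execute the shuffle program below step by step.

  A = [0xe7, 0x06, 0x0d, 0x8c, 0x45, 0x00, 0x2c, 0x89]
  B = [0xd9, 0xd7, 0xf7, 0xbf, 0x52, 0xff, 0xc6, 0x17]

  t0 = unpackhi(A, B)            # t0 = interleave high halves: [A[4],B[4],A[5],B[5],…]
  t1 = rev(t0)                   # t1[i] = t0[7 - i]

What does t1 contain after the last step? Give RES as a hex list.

RES = [ 0x17  0x89  0xc6  0x2c  0xff  0x00  0x52  0x45 ]

→ t0 |45|52|00|ff|2c|c6|89|17|
→ t1 |17|89|c6|2c|ff|00|52|45|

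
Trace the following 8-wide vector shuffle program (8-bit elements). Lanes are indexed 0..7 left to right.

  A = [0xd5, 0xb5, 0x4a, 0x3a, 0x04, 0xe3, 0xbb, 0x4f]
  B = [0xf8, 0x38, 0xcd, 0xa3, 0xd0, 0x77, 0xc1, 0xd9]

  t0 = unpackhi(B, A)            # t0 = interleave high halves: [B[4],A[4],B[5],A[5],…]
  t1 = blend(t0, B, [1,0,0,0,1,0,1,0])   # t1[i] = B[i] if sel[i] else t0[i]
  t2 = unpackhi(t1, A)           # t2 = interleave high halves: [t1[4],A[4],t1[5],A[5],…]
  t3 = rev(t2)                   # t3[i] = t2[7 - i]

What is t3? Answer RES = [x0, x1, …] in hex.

  t0: d0 04 77 e3 c1 bb d9 4f
  t1: f8 04 77 e3 d0 bb c1 4f
  t2: d0 04 bb e3 c1 bb 4f 4f
  t3: 4f 4f bb c1 e3 bb 04 d0

RES = [ 0x4f  0x4f  0xbb  0xc1  0xe3  0xbb  0x04  0xd0 ]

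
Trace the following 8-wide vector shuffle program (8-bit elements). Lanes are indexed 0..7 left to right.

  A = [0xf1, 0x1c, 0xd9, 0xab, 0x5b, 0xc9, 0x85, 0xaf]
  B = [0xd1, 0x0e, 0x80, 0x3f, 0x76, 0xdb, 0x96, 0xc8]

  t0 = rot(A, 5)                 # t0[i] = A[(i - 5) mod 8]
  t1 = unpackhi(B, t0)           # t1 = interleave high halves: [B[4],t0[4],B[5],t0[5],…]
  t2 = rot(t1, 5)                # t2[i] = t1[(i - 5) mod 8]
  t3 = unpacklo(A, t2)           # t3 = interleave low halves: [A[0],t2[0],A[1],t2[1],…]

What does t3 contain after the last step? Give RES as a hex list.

RES = [0xf1, 0xf1, 0x1c, 0x96, 0xd9, 0x1c, 0xab, 0xc8]

→ t0 |ab|5b|c9|85|af|f1|1c|d9|
→ t1 |76|af|db|f1|96|1c|c8|d9|
→ t2 |f1|96|1c|c8|d9|76|af|db|
→ t3 |f1|f1|1c|96|d9|1c|ab|c8|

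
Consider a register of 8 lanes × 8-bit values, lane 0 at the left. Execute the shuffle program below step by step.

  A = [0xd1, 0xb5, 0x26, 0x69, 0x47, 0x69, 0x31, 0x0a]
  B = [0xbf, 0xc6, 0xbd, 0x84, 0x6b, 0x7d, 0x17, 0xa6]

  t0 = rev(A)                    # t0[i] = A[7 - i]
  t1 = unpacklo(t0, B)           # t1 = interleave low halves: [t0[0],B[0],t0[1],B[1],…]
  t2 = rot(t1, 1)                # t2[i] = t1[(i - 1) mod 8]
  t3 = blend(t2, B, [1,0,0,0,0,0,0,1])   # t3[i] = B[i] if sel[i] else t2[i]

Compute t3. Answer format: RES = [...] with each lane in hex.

RES = [ 0xbf  0x0a  0xbf  0x31  0xc6  0x69  0xbd  0xa6 ]

t0 = [0x0a, 0x31, 0x69, 0x47, 0x69, 0x26, 0xb5, 0xd1]
t1 = [0x0a, 0xbf, 0x31, 0xc6, 0x69, 0xbd, 0x47, 0x84]
t2 = [0x84, 0x0a, 0xbf, 0x31, 0xc6, 0x69, 0xbd, 0x47]
t3 = [0xbf, 0x0a, 0xbf, 0x31, 0xc6, 0x69, 0xbd, 0xa6]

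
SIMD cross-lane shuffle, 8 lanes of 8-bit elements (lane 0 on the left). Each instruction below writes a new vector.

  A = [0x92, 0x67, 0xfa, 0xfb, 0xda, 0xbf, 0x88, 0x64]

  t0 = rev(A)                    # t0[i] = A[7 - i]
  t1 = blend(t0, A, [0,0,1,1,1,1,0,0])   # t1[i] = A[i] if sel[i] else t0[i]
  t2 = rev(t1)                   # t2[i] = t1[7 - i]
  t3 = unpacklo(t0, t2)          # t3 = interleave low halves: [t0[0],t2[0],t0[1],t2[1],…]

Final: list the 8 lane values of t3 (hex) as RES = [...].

  t0: 64 88 bf da fb fa 67 92
  t1: 64 88 fa fb da bf 67 92
  t2: 92 67 bf da fb fa 88 64
  t3: 64 92 88 67 bf bf da da

RES = [0x64, 0x92, 0x88, 0x67, 0xbf, 0xbf, 0xda, 0xda]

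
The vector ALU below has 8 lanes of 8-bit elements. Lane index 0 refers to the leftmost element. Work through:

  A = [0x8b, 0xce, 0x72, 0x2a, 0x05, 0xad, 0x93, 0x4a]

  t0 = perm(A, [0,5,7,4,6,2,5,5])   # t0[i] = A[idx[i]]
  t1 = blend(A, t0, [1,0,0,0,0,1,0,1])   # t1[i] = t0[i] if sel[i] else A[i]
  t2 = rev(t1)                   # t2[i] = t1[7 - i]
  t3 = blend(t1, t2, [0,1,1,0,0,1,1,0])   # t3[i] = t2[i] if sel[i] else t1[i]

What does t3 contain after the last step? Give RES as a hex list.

RES = [0x8b, 0x93, 0x72, 0x2a, 0x05, 0x72, 0xce, 0xad]

t0 = [0x8b, 0xad, 0x4a, 0x05, 0x93, 0x72, 0xad, 0xad]
t1 = [0x8b, 0xce, 0x72, 0x2a, 0x05, 0x72, 0x93, 0xad]
t2 = [0xad, 0x93, 0x72, 0x05, 0x2a, 0x72, 0xce, 0x8b]
t3 = [0x8b, 0x93, 0x72, 0x2a, 0x05, 0x72, 0xce, 0xad]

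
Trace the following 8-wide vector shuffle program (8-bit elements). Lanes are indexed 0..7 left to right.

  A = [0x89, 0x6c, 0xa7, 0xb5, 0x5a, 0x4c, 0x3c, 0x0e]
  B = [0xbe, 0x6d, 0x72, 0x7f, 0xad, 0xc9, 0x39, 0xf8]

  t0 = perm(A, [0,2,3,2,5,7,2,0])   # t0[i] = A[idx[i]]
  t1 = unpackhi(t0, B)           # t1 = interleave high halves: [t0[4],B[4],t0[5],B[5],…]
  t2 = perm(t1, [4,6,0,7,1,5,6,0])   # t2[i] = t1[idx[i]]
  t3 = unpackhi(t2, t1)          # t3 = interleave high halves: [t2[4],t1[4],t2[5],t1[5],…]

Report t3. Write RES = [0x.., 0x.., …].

RES = [0xad, 0xa7, 0x39, 0x39, 0x89, 0x89, 0x4c, 0xf8]

t0 = [0x89, 0xa7, 0xb5, 0xa7, 0x4c, 0x0e, 0xa7, 0x89]
t1 = [0x4c, 0xad, 0x0e, 0xc9, 0xa7, 0x39, 0x89, 0xf8]
t2 = [0xa7, 0x89, 0x4c, 0xf8, 0xad, 0x39, 0x89, 0x4c]
t3 = [0xad, 0xa7, 0x39, 0x39, 0x89, 0x89, 0x4c, 0xf8]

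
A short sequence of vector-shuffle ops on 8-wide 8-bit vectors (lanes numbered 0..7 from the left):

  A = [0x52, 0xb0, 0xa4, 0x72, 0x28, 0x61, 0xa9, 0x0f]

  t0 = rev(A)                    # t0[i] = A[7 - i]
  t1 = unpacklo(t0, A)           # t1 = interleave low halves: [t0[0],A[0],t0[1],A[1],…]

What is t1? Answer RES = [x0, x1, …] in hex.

→ t0 |0f|a9|61|28|72|a4|b0|52|
→ t1 |0f|52|a9|b0|61|a4|28|72|

RES = [0x0f, 0x52, 0xa9, 0xb0, 0x61, 0xa4, 0x28, 0x72]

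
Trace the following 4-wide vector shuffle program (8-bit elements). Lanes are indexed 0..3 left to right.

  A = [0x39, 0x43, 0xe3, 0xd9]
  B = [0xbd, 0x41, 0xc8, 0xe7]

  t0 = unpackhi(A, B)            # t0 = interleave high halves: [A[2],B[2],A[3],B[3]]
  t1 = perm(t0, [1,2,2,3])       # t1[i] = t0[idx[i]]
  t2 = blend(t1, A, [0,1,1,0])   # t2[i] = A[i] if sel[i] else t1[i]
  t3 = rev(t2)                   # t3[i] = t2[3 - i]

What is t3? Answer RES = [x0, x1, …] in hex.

RES = [0xe7, 0xe3, 0x43, 0xc8]

→ t0 |e3|c8|d9|e7|
→ t1 |c8|d9|d9|e7|
→ t2 |c8|43|e3|e7|
→ t3 |e7|e3|43|c8|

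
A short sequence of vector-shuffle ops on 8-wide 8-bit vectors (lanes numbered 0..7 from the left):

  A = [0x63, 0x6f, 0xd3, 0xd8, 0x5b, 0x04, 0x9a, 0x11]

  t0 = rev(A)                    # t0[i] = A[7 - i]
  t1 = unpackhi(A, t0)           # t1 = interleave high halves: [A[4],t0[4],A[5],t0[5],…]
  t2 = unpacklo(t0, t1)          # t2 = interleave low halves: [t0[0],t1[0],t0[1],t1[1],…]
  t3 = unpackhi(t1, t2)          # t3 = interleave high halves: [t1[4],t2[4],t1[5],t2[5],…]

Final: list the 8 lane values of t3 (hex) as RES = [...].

RES = [0x9a, 0x04, 0x6f, 0x04, 0x11, 0x5b, 0x63, 0xd3]

  t0: 11 9a 04 5b d8 d3 6f 63
  t1: 5b d8 04 d3 9a 6f 11 63
  t2: 11 5b 9a d8 04 04 5b d3
  t3: 9a 04 6f 04 11 5b 63 d3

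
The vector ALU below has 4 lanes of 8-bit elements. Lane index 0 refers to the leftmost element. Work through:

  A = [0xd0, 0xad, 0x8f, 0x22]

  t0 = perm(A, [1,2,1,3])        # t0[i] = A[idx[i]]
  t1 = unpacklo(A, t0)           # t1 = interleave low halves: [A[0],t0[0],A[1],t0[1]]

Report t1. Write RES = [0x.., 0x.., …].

→ t0 |ad|8f|ad|22|
→ t1 |d0|ad|ad|8f|

RES = [ 0xd0  0xad  0xad  0x8f ]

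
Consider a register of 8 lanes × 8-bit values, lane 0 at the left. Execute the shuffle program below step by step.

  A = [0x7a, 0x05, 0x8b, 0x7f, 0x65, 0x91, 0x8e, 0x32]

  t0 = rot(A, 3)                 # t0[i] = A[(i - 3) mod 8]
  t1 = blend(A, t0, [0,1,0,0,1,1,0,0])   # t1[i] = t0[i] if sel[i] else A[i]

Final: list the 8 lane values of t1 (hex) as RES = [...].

t0 = [0x91, 0x8e, 0x32, 0x7a, 0x05, 0x8b, 0x7f, 0x65]
t1 = [0x7a, 0x8e, 0x8b, 0x7f, 0x05, 0x8b, 0x8e, 0x32]

RES = [ 0x7a  0x8e  0x8b  0x7f  0x05  0x8b  0x8e  0x32 ]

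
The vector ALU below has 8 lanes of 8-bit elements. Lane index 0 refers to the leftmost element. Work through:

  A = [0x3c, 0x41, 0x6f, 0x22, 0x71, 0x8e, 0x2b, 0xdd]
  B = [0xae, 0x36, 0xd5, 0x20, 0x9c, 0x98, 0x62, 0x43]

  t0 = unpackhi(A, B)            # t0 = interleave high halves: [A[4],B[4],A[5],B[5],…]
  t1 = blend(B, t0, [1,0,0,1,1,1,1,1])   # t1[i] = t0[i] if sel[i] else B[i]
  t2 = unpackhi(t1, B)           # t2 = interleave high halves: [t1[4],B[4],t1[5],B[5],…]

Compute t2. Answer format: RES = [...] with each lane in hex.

t0 = [0x71, 0x9c, 0x8e, 0x98, 0x2b, 0x62, 0xdd, 0x43]
t1 = [0x71, 0x36, 0xd5, 0x98, 0x2b, 0x62, 0xdd, 0x43]
t2 = [0x2b, 0x9c, 0x62, 0x98, 0xdd, 0x62, 0x43, 0x43]

RES = [ 0x2b  0x9c  0x62  0x98  0xdd  0x62  0x43  0x43 ]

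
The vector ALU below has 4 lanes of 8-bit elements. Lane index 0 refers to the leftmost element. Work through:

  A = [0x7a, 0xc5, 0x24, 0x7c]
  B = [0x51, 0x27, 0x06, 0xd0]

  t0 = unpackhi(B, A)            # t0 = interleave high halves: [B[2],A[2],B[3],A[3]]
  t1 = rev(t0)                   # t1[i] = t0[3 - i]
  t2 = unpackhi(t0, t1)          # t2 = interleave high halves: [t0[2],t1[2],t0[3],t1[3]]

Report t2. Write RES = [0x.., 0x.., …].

RES = [0xd0, 0x24, 0x7c, 0x06]

t0 = [0x06, 0x24, 0xd0, 0x7c]
t1 = [0x7c, 0xd0, 0x24, 0x06]
t2 = [0xd0, 0x24, 0x7c, 0x06]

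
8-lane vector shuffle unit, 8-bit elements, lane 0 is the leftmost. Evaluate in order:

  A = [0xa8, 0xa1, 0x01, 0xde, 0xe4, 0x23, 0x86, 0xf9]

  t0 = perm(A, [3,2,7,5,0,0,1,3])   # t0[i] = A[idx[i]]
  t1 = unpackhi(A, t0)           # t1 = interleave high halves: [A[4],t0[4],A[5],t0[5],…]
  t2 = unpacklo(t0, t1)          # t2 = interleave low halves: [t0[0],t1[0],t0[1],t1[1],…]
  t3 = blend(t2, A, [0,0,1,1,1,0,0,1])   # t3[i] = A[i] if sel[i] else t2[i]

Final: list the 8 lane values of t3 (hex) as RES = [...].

RES = [0xde, 0xe4, 0x01, 0xde, 0xe4, 0x23, 0x23, 0xf9]

→ t0 |de|01|f9|23|a8|a8|a1|de|
→ t1 |e4|a8|23|a8|86|a1|f9|de|
→ t2 |de|e4|01|a8|f9|23|23|a8|
→ t3 |de|e4|01|de|e4|23|23|f9|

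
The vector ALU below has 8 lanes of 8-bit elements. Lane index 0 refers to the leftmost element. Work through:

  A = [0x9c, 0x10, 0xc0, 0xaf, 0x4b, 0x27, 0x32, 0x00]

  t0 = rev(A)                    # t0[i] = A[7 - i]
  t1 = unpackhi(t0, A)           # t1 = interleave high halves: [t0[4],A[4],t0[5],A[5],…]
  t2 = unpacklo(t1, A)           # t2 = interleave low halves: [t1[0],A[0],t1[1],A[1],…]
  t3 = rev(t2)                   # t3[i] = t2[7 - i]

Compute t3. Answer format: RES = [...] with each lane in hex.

→ t0 |00|32|27|4b|af|c0|10|9c|
→ t1 |af|4b|c0|27|10|32|9c|00|
→ t2 |af|9c|4b|10|c0|c0|27|af|
→ t3 |af|27|c0|c0|10|4b|9c|af|

RES = [ 0xaf  0x27  0xc0  0xc0  0x10  0x4b  0x9c  0xaf ]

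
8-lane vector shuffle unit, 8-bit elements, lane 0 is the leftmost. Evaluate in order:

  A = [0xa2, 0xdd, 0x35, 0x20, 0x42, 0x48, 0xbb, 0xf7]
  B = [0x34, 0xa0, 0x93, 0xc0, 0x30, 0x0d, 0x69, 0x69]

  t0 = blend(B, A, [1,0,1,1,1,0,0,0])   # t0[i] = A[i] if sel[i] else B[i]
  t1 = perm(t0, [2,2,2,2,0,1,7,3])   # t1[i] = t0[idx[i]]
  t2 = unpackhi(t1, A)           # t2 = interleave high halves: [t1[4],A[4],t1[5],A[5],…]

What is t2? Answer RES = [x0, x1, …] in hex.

→ t0 |a2|a0|35|20|42|0d|69|69|
→ t1 |35|35|35|35|a2|a0|69|20|
→ t2 |a2|42|a0|48|69|bb|20|f7|

RES = [0xa2, 0x42, 0xa0, 0x48, 0x69, 0xbb, 0x20, 0xf7]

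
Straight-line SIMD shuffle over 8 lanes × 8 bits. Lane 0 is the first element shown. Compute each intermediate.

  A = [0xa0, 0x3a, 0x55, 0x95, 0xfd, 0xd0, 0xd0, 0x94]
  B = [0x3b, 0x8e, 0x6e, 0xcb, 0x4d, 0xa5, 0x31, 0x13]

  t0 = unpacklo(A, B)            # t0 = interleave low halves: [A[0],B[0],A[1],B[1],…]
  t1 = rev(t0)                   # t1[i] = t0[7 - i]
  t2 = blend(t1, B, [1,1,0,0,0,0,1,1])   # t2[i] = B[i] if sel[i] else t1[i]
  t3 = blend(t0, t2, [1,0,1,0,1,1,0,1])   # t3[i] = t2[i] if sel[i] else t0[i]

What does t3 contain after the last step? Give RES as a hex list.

  t0: a0 3b 3a 8e 55 6e 95 cb
  t1: cb 95 6e 55 8e 3a 3b a0
  t2: 3b 8e 6e 55 8e 3a 31 13
  t3: 3b 3b 6e 8e 8e 3a 95 13

RES = [0x3b, 0x3b, 0x6e, 0x8e, 0x8e, 0x3a, 0x95, 0x13]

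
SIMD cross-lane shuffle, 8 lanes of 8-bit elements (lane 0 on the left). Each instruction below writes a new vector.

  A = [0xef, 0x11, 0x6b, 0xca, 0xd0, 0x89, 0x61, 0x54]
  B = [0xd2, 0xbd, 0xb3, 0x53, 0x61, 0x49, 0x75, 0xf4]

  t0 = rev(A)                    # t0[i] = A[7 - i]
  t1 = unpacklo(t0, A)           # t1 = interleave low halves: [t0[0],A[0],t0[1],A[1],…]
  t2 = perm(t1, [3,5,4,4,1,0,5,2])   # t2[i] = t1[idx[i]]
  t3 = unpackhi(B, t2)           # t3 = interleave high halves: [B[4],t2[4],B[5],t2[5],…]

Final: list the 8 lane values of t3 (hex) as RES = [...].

RES = [ 0x61  0xef  0x49  0x54  0x75  0x6b  0xf4  0x61 ]

→ t0 |54|61|89|d0|ca|6b|11|ef|
→ t1 |54|ef|61|11|89|6b|d0|ca|
→ t2 |11|6b|89|89|ef|54|6b|61|
→ t3 |61|ef|49|54|75|6b|f4|61|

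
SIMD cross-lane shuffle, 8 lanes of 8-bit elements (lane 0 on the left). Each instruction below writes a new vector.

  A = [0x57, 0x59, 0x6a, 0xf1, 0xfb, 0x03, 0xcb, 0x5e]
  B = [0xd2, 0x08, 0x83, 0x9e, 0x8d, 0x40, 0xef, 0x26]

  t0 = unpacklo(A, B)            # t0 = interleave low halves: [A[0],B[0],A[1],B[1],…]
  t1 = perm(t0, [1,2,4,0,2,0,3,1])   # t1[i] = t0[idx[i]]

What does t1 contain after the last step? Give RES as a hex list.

→ t0 |57|d2|59|08|6a|83|f1|9e|
→ t1 |d2|59|6a|57|59|57|08|d2|

RES = [ 0xd2  0x59  0x6a  0x57  0x59  0x57  0x08  0xd2 ]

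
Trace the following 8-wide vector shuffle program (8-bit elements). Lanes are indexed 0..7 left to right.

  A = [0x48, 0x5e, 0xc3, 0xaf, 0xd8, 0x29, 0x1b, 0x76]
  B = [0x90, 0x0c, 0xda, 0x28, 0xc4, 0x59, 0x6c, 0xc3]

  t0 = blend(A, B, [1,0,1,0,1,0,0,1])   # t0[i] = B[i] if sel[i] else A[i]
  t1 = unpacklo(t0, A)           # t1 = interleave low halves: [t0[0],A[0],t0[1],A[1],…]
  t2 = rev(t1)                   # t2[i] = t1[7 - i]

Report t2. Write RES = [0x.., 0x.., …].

→ t0 |90|5e|da|af|c4|29|1b|c3|
→ t1 |90|48|5e|5e|da|c3|af|af|
→ t2 |af|af|c3|da|5e|5e|48|90|

RES = [ 0xaf  0xaf  0xc3  0xda  0x5e  0x5e  0x48  0x90 ]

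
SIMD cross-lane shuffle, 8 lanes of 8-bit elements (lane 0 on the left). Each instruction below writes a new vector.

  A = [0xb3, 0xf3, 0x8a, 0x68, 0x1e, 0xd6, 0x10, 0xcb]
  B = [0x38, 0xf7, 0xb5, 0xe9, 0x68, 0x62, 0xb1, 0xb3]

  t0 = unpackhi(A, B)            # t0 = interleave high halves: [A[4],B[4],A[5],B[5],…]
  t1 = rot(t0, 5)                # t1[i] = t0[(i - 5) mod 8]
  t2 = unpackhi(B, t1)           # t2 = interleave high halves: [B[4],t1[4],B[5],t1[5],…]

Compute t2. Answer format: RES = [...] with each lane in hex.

t0 = [0x1e, 0x68, 0xd6, 0x62, 0x10, 0xb1, 0xcb, 0xb3]
t1 = [0x62, 0x10, 0xb1, 0xcb, 0xb3, 0x1e, 0x68, 0xd6]
t2 = [0x68, 0xb3, 0x62, 0x1e, 0xb1, 0x68, 0xb3, 0xd6]

RES = [0x68, 0xb3, 0x62, 0x1e, 0xb1, 0x68, 0xb3, 0xd6]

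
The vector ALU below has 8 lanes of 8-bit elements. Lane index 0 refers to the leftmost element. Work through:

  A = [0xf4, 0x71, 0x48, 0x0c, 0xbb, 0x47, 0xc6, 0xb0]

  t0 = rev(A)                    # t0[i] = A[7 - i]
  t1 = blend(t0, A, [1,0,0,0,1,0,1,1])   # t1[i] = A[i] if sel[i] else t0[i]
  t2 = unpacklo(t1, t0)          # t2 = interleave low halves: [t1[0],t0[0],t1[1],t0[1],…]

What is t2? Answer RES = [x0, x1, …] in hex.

→ t0 |b0|c6|47|bb|0c|48|71|f4|
→ t1 |f4|c6|47|bb|bb|48|c6|b0|
→ t2 |f4|b0|c6|c6|47|47|bb|bb|

RES = [ 0xf4  0xb0  0xc6  0xc6  0x47  0x47  0xbb  0xbb ]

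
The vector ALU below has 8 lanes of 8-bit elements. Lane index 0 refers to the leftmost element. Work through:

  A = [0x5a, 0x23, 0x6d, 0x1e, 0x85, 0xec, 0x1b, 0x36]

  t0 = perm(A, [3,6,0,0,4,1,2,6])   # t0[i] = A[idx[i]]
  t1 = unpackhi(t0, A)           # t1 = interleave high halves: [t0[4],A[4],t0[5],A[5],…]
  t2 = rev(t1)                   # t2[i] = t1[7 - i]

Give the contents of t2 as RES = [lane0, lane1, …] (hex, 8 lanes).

t0 = [0x1e, 0x1b, 0x5a, 0x5a, 0x85, 0x23, 0x6d, 0x1b]
t1 = [0x85, 0x85, 0x23, 0xec, 0x6d, 0x1b, 0x1b, 0x36]
t2 = [0x36, 0x1b, 0x1b, 0x6d, 0xec, 0x23, 0x85, 0x85]

RES = [0x36, 0x1b, 0x1b, 0x6d, 0xec, 0x23, 0x85, 0x85]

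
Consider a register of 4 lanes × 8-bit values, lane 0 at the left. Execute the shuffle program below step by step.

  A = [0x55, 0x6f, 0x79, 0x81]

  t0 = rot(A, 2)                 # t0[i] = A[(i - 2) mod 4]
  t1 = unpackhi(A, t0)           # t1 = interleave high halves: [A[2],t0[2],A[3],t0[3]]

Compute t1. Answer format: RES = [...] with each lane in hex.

RES = [0x79, 0x55, 0x81, 0x6f]

→ t0 |79|81|55|6f|
→ t1 |79|55|81|6f|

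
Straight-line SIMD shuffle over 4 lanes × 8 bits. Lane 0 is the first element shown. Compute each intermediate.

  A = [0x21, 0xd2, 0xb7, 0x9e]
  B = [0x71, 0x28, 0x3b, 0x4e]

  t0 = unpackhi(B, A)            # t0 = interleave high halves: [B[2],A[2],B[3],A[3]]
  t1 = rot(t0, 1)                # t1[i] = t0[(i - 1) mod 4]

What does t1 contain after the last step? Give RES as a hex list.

RES = [0x9e, 0x3b, 0xb7, 0x4e]

→ t0 |3b|b7|4e|9e|
→ t1 |9e|3b|b7|4e|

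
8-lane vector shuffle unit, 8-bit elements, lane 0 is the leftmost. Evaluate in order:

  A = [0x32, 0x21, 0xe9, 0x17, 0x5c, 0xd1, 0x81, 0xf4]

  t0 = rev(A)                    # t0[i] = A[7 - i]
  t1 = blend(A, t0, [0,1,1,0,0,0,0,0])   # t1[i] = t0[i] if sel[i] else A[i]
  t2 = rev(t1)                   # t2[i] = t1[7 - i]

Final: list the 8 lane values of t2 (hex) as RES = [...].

  t0: f4 81 d1 5c 17 e9 21 32
  t1: 32 81 d1 17 5c d1 81 f4
  t2: f4 81 d1 5c 17 d1 81 32

RES = [ 0xf4  0x81  0xd1  0x5c  0x17  0xd1  0x81  0x32 ]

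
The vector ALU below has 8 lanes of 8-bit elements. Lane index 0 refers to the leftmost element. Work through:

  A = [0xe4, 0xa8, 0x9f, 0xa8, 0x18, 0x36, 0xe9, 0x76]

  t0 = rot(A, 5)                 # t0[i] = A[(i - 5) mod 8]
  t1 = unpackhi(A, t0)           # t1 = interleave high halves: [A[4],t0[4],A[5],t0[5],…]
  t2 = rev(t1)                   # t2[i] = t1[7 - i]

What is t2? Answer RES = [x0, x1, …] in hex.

RES = [ 0x9f  0x76  0xa8  0xe9  0xe4  0x36  0x76  0x18 ]

  t0: a8 18 36 e9 76 e4 a8 9f
  t1: 18 76 36 e4 e9 a8 76 9f
  t2: 9f 76 a8 e9 e4 36 76 18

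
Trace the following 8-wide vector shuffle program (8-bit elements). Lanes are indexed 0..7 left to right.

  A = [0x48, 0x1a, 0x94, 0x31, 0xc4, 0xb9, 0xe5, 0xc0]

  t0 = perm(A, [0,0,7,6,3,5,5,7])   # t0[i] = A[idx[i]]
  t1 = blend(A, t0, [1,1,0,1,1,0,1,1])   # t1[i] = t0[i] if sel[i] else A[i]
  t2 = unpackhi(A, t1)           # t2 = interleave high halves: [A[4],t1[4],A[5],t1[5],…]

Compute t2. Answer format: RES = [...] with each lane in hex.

RES = [0xc4, 0x31, 0xb9, 0xb9, 0xe5, 0xb9, 0xc0, 0xc0]

t0 = [0x48, 0x48, 0xc0, 0xe5, 0x31, 0xb9, 0xb9, 0xc0]
t1 = [0x48, 0x48, 0x94, 0xe5, 0x31, 0xb9, 0xb9, 0xc0]
t2 = [0xc4, 0x31, 0xb9, 0xb9, 0xe5, 0xb9, 0xc0, 0xc0]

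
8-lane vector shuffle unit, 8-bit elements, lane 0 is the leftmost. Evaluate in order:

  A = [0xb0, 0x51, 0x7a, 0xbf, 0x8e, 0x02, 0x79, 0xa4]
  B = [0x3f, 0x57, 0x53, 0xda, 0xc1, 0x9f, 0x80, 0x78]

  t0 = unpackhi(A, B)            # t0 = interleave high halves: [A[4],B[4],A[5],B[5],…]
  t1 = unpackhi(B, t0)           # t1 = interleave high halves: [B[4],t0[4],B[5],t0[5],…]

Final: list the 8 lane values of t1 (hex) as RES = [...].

RES = [0xc1, 0x79, 0x9f, 0x80, 0x80, 0xa4, 0x78, 0x78]

  t0: 8e c1 02 9f 79 80 a4 78
  t1: c1 79 9f 80 80 a4 78 78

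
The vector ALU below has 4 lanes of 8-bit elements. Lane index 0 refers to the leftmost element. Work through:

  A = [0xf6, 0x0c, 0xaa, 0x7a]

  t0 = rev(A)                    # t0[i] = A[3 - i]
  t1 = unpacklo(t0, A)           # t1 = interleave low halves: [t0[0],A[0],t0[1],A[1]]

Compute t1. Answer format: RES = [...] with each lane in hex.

t0 = [0x7a, 0xaa, 0x0c, 0xf6]
t1 = [0x7a, 0xf6, 0xaa, 0x0c]

RES = [ 0x7a  0xf6  0xaa  0x0c ]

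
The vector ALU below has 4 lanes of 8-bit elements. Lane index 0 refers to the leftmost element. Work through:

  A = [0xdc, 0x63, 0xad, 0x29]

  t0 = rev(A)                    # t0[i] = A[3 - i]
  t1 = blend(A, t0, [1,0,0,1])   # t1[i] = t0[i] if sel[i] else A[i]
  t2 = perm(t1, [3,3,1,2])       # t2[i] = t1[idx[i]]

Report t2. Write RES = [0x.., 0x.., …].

t0 = [0x29, 0xad, 0x63, 0xdc]
t1 = [0x29, 0x63, 0xad, 0xdc]
t2 = [0xdc, 0xdc, 0x63, 0xad]

RES = [ 0xdc  0xdc  0x63  0xad ]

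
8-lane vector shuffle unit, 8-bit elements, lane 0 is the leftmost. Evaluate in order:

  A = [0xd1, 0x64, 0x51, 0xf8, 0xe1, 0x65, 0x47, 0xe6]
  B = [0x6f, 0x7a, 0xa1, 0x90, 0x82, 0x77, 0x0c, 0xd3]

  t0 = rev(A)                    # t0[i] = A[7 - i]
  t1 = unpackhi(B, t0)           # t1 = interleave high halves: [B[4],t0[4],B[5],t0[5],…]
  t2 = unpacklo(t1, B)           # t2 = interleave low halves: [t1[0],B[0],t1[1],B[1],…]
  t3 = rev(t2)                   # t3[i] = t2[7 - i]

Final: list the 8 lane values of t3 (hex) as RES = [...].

RES = [ 0x90  0x51  0xa1  0x77  0x7a  0xf8  0x6f  0x82 ]

  t0: e6 47 65 e1 f8 51 64 d1
  t1: 82 f8 77 51 0c 64 d3 d1
  t2: 82 6f f8 7a 77 a1 51 90
  t3: 90 51 a1 77 7a f8 6f 82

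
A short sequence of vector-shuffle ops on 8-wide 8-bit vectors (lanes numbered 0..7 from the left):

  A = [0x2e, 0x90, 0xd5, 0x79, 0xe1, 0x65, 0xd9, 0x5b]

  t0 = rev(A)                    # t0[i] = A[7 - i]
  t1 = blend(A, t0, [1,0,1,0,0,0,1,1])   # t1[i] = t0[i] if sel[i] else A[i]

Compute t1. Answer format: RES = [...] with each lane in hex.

→ t0 |5b|d9|65|e1|79|d5|90|2e|
→ t1 |5b|90|65|79|e1|65|90|2e|

RES = [0x5b, 0x90, 0x65, 0x79, 0xe1, 0x65, 0x90, 0x2e]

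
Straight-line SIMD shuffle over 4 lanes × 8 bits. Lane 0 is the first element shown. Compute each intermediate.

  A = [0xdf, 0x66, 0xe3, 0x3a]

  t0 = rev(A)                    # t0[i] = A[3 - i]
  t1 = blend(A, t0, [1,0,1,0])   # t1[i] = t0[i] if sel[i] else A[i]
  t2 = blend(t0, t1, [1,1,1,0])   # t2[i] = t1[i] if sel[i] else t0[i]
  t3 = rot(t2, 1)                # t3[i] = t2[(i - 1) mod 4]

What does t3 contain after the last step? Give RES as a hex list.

  t0: 3a e3 66 df
  t1: 3a 66 66 3a
  t2: 3a 66 66 df
  t3: df 3a 66 66

RES = [ 0xdf  0x3a  0x66  0x66 ]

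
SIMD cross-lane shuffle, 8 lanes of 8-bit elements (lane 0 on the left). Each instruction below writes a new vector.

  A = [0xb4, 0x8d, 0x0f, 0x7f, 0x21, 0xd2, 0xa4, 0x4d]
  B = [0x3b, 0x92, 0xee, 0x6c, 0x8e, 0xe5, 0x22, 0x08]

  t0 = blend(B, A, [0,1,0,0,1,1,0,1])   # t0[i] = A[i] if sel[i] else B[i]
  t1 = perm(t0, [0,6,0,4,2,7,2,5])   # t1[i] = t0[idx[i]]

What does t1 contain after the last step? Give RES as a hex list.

RES = [0x3b, 0x22, 0x3b, 0x21, 0xee, 0x4d, 0xee, 0xd2]

t0 = [0x3b, 0x8d, 0xee, 0x6c, 0x21, 0xd2, 0x22, 0x4d]
t1 = [0x3b, 0x22, 0x3b, 0x21, 0xee, 0x4d, 0xee, 0xd2]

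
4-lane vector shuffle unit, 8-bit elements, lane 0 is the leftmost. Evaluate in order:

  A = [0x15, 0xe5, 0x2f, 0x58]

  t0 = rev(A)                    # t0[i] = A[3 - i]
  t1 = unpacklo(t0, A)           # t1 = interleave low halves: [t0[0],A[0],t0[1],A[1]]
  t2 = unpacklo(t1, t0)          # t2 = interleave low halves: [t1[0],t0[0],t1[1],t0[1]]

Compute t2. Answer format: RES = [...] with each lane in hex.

RES = [0x58, 0x58, 0x15, 0x2f]

t0 = [0x58, 0x2f, 0xe5, 0x15]
t1 = [0x58, 0x15, 0x2f, 0xe5]
t2 = [0x58, 0x58, 0x15, 0x2f]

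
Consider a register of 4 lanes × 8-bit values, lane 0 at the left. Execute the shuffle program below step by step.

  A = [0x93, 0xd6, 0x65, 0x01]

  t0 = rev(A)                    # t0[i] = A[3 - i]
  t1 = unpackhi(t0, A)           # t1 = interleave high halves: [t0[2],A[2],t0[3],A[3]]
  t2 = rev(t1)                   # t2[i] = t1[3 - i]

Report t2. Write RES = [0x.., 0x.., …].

RES = [0x01, 0x93, 0x65, 0xd6]

t0 = [0x01, 0x65, 0xd6, 0x93]
t1 = [0xd6, 0x65, 0x93, 0x01]
t2 = [0x01, 0x93, 0x65, 0xd6]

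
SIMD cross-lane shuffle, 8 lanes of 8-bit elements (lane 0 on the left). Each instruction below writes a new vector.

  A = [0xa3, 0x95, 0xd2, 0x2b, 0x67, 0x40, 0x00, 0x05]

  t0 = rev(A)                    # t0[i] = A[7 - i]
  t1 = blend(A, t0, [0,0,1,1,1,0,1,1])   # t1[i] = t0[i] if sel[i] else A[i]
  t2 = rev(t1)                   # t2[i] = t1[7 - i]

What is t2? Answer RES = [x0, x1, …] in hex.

→ t0 |05|00|40|67|2b|d2|95|a3|
→ t1 |a3|95|40|67|2b|40|95|a3|
→ t2 |a3|95|40|2b|67|40|95|a3|

RES = [0xa3, 0x95, 0x40, 0x2b, 0x67, 0x40, 0x95, 0xa3]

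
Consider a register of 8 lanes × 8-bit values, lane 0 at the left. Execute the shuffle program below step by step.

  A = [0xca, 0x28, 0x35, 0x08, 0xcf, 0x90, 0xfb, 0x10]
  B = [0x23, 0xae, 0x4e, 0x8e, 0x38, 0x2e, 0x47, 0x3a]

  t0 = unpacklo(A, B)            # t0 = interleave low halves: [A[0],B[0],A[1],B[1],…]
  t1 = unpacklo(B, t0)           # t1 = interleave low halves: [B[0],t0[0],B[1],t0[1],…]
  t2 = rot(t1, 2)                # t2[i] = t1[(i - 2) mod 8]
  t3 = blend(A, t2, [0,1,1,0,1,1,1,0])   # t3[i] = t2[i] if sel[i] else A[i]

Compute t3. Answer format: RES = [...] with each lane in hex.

RES = [0xca, 0xae, 0x23, 0x08, 0xae, 0x23, 0x4e, 0x10]

  t0: ca 23 28 ae 35 4e 08 8e
  t1: 23 ca ae 23 4e 28 8e ae
  t2: 8e ae 23 ca ae 23 4e 28
  t3: ca ae 23 08 ae 23 4e 10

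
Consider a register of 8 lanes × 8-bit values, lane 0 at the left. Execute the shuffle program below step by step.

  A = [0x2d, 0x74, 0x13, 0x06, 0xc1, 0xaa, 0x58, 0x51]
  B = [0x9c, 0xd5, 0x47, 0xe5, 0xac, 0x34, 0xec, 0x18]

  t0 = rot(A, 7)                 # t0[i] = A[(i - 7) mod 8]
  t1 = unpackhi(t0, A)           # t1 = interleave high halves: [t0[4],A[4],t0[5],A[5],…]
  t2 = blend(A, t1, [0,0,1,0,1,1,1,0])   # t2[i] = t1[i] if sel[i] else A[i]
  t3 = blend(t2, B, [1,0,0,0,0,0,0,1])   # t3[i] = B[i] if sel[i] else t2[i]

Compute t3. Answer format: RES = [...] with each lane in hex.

RES = [ 0x9c  0x74  0x58  0x06  0x51  0x58  0x2d  0x18 ]

t0 = [0x74, 0x13, 0x06, 0xc1, 0xaa, 0x58, 0x51, 0x2d]
t1 = [0xaa, 0xc1, 0x58, 0xaa, 0x51, 0x58, 0x2d, 0x51]
t2 = [0x2d, 0x74, 0x58, 0x06, 0x51, 0x58, 0x2d, 0x51]
t3 = [0x9c, 0x74, 0x58, 0x06, 0x51, 0x58, 0x2d, 0x18]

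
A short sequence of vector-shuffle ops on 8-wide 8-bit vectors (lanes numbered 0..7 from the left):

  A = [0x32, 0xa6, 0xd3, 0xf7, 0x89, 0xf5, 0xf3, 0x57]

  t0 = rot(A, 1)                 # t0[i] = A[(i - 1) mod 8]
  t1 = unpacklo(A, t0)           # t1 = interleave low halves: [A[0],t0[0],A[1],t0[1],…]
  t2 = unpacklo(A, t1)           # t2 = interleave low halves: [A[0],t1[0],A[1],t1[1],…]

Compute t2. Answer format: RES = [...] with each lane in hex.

→ t0 |57|32|a6|d3|f7|89|f5|f3|
→ t1 |32|57|a6|32|d3|a6|f7|d3|
→ t2 |32|32|a6|57|d3|a6|f7|32|

RES = [ 0x32  0x32  0xa6  0x57  0xd3  0xa6  0xf7  0x32 ]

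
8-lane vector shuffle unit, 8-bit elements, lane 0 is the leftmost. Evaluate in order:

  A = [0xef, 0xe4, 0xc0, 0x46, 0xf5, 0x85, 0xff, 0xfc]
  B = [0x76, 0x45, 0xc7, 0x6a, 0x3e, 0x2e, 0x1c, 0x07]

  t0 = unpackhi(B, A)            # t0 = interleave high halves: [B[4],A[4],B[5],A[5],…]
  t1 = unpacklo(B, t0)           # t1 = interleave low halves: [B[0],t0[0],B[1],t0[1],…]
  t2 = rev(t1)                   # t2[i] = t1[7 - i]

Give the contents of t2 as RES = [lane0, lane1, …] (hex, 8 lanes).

t0 = [0x3e, 0xf5, 0x2e, 0x85, 0x1c, 0xff, 0x07, 0xfc]
t1 = [0x76, 0x3e, 0x45, 0xf5, 0xc7, 0x2e, 0x6a, 0x85]
t2 = [0x85, 0x6a, 0x2e, 0xc7, 0xf5, 0x45, 0x3e, 0x76]

RES = [0x85, 0x6a, 0x2e, 0xc7, 0xf5, 0x45, 0x3e, 0x76]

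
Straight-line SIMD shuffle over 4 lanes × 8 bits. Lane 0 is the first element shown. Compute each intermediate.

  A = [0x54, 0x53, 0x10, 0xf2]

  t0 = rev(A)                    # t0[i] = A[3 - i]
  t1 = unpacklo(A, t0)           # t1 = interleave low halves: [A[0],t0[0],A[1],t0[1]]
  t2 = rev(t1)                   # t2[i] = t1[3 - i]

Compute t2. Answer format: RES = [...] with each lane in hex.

RES = [0x10, 0x53, 0xf2, 0x54]

→ t0 |f2|10|53|54|
→ t1 |54|f2|53|10|
→ t2 |10|53|f2|54|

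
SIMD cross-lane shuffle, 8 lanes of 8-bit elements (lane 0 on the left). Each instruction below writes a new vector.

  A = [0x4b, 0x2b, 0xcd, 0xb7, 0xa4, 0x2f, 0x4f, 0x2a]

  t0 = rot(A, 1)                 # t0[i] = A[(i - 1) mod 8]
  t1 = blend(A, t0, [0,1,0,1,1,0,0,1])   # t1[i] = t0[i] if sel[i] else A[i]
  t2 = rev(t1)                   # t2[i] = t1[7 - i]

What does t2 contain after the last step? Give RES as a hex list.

RES = [ 0x4f  0x4f  0x2f  0xb7  0xcd  0xcd  0x4b  0x4b ]

  t0: 2a 4b 2b cd b7 a4 2f 4f
  t1: 4b 4b cd cd b7 2f 4f 4f
  t2: 4f 4f 2f b7 cd cd 4b 4b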